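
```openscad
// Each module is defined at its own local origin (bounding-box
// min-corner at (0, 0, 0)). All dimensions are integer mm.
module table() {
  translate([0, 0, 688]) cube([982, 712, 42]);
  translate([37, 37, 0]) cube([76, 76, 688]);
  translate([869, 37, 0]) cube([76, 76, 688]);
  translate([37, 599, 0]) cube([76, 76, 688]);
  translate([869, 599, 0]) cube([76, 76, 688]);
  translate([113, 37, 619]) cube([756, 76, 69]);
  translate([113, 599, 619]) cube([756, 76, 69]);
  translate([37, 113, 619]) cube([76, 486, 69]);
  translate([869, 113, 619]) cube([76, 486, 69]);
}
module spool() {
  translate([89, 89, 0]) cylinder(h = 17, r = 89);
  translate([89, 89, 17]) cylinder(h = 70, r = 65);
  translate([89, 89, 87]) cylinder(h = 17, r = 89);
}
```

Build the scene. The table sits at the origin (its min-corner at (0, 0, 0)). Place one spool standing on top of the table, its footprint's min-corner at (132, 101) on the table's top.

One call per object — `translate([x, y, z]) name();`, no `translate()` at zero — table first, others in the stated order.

table();
translate([132, 101, 730]) spool();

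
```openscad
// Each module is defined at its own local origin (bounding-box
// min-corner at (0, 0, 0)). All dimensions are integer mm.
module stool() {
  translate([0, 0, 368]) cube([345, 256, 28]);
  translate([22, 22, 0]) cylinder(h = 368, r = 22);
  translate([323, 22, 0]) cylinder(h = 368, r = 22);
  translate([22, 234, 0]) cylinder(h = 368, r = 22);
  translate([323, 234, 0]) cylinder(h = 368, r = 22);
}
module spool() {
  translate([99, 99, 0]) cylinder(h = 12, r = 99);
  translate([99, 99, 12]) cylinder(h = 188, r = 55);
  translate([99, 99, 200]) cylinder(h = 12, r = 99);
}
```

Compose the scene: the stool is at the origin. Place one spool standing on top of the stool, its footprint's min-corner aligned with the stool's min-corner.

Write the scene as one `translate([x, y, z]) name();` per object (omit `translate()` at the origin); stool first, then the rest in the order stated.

stool();
translate([0, 0, 396]) spool();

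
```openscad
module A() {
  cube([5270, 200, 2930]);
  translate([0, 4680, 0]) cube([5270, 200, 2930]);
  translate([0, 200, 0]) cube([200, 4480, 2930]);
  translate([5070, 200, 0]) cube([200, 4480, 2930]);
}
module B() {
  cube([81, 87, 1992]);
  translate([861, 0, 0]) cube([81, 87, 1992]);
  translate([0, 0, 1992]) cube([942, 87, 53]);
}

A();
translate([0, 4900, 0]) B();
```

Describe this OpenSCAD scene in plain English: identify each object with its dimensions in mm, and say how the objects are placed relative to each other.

A is a box-shaped house frame (walls only): outside footprint 5270×4880 mm, wall height 2930 mm, wall thickness 200 mm. The two y-facing walls run the full x-width; the two x-facing walls fit between the inner faces of the y-facing walls.

B is a door frame. The clear opening is 780 mm wide and 1992 mm high. Two 81 mm wide jambs, 87 mm deep, stand either side of the opening from the floor to the top of the opening. A 53 mm thick head sits across the top of both jambs, spanning the full outside width of the frame.

The door frame is on the floor beside the house frame on its +y side.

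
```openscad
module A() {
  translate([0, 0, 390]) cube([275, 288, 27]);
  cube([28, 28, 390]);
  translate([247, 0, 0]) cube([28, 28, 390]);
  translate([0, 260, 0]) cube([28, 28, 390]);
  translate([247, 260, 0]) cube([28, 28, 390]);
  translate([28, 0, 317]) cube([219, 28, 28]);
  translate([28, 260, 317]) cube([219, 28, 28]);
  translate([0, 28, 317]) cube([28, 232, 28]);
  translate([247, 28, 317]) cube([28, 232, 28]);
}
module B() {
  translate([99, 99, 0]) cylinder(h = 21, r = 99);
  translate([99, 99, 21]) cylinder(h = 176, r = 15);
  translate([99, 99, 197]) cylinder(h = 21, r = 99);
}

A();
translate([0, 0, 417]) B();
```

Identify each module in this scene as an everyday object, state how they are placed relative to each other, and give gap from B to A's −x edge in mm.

The spool's min-x is at 0; the stool's min-x is 0; gap = 0 mm.

A is a stool. B is a spool. The spool is on top of the stool. The gap from the spool to the stool's −x edge is 0 mm.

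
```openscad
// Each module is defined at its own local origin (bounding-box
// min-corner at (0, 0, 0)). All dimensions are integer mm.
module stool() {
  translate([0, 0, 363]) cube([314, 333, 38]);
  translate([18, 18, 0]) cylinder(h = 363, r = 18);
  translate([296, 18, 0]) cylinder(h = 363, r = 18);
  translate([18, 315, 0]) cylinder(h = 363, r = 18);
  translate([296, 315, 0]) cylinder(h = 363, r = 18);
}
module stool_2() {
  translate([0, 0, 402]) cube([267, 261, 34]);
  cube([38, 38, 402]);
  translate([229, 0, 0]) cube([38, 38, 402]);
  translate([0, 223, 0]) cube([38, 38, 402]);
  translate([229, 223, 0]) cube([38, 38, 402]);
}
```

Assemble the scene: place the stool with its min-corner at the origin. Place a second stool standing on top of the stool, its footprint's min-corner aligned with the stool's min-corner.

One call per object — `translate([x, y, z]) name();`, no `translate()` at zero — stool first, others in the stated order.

stool();
translate([0, 0, 401]) stool_2();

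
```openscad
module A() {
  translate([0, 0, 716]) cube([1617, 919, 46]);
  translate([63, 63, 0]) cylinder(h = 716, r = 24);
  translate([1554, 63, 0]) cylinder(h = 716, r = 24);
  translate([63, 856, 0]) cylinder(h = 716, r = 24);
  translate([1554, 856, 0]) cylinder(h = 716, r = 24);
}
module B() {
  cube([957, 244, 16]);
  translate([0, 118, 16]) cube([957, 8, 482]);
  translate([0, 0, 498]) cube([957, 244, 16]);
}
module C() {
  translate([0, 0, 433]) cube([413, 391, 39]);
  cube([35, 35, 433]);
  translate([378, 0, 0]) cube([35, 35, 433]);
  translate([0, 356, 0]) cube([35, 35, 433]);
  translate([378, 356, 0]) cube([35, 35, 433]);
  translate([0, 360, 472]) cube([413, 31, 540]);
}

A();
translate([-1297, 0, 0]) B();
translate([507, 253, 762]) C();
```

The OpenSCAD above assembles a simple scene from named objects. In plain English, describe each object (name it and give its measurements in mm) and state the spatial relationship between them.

A is a rectangular dining table. The top is 1617×919×46 mm with its upper surface at z = 762 mm. It stands on four round legs of 48 mm diameter, each leg's bounding box inset 39 mm from the nearest pair of top edges, running from the floor to the underside of the top.

B is an I-beam lying along x, 957 mm long. Overall section height 514 mm. Two flanges 244 mm wide (y) and 16 mm thick, one on the floor and one at the top; a web 8 mm thick runs between them, centred on the flange width.

C is a chair: 413×391 mm seat, 39 mm thick, top at z = 472 mm, on four 35 mm square corner legs flush with the seat edges. A 31 mm thick backrest slab spans the full seat width, extending 540 mm above the seat top, its back face flush with the seat's +y edge.

The I-beam is on the floor beside the table on its −x side. The chair is on top of the table.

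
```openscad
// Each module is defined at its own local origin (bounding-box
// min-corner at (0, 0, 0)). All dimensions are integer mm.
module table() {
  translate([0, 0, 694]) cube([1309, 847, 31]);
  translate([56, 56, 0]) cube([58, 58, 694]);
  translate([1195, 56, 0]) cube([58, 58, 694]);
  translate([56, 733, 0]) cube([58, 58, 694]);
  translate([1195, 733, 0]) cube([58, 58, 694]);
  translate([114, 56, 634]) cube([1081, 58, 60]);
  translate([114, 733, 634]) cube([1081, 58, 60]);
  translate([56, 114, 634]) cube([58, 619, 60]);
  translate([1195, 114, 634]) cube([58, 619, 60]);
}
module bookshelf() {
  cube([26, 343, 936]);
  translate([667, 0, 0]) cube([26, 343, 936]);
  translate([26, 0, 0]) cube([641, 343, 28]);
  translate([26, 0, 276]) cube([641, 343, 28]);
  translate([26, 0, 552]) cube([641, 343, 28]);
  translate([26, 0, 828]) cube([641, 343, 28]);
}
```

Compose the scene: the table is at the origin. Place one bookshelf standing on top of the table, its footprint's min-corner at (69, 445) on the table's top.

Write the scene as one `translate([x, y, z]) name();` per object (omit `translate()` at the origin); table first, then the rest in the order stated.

table();
translate([69, 445, 725]) bookshelf();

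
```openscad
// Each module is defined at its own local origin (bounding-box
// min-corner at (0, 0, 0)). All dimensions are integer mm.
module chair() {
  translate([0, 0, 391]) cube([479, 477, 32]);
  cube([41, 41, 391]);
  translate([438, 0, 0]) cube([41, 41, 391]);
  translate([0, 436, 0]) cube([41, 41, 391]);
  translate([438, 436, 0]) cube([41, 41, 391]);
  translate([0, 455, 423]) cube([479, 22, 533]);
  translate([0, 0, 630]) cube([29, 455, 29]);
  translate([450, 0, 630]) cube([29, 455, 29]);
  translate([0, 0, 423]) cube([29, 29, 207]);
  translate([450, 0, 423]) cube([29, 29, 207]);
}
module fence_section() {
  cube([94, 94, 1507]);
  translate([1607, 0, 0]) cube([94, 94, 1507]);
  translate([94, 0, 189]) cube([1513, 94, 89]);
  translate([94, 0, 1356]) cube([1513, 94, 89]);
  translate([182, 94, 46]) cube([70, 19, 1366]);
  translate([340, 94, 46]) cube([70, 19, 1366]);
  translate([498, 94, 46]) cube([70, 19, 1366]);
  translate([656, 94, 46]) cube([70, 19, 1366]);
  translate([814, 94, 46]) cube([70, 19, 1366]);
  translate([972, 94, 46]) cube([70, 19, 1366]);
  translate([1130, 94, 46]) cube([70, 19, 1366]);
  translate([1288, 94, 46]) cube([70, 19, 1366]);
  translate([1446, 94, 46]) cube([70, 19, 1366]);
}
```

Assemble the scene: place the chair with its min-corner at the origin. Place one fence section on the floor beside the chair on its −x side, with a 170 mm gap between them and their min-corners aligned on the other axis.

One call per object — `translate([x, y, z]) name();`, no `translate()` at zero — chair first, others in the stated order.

chair();
translate([-1871, 0, 0]) fence_section();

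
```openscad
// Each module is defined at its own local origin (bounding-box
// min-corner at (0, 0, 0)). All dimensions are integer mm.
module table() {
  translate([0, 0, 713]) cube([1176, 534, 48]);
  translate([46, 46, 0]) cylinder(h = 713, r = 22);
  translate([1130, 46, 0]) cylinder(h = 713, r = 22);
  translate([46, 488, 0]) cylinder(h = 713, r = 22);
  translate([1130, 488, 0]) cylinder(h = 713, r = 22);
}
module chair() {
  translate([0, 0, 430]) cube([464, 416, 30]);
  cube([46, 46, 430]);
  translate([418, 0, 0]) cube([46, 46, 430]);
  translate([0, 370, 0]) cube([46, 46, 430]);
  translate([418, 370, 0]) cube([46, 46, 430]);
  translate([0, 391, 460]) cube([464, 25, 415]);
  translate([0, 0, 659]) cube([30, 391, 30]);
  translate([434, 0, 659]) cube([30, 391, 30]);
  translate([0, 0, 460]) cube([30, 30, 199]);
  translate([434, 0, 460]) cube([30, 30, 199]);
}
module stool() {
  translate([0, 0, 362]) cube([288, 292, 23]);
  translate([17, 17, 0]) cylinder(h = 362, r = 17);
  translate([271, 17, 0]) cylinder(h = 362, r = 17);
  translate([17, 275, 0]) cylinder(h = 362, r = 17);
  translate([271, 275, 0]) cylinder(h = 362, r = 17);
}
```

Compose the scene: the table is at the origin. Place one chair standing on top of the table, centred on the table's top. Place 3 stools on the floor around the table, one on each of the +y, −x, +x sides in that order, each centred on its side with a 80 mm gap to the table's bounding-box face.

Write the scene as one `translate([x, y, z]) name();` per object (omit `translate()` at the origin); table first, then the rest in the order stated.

table();
translate([356, 59, 761]) chair();
translate([444, 614, 0]) stool();
translate([-368, 121, 0]) stool();
translate([1256, 121, 0]) stool();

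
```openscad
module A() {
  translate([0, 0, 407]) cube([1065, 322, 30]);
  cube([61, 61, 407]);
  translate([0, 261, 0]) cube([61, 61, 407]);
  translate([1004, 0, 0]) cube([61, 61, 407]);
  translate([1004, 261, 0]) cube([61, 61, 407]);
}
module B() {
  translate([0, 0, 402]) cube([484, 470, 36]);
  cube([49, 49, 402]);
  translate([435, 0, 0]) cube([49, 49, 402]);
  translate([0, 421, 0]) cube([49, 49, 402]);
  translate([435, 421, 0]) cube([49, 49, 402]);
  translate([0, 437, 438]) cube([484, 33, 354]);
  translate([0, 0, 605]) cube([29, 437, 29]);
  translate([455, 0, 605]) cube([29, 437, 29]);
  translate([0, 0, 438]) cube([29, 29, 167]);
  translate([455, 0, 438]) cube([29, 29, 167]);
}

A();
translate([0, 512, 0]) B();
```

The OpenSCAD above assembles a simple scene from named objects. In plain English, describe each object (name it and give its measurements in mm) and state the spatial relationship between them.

A is a long wooden bench with a 1065 mm (x) × 322 mm (y) seat, 30 mm thick, its top surface 437 mm above the floor. Four 61 mm square legs at the seat corners, flush with the edges, run from z = 0 to the seat underside.

B is a chair. The seat is a 484×470×36 mm slab with its top at z = 438 mm, on four 49×49 mm corner legs (flush with the seat edges, standing on z = 0). A flat backrest 33 mm thick, 354 mm tall, spans the full seat width and rises from the seat top along its +y edge, rear face flush with the rear of the seat. Two armrests of 29×29 mm section run along each side from the seat's front edge to the front of the backrest, top faces 196 mm above the seat top and outer faces flush with the seat's x-edges; a 29×29 mm post under the front of each armrest stands on the seat at the front corner.

The chair is on the floor beside the bench on its +y side.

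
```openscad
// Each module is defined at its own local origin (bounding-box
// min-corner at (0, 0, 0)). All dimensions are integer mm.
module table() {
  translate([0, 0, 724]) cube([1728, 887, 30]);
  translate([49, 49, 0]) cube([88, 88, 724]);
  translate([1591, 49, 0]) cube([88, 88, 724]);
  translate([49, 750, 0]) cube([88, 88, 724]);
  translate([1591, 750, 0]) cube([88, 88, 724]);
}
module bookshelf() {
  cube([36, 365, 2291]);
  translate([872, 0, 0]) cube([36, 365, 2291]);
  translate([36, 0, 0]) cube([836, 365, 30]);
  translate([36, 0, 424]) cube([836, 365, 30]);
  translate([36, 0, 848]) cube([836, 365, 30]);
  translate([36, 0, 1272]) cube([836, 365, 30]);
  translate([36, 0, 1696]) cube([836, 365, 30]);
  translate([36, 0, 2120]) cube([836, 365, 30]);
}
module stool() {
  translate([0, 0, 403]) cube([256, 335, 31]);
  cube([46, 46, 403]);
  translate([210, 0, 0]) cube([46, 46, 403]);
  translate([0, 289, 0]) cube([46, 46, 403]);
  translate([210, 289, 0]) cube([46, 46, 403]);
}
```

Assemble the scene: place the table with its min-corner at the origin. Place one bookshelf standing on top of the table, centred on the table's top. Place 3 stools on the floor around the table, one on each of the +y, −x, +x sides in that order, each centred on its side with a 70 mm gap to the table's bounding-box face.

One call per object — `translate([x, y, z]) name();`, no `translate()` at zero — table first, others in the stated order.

table();
translate([410, 261, 754]) bookshelf();
translate([736, 957, 0]) stool();
translate([-326, 276, 0]) stool();
translate([1798, 276, 0]) stool();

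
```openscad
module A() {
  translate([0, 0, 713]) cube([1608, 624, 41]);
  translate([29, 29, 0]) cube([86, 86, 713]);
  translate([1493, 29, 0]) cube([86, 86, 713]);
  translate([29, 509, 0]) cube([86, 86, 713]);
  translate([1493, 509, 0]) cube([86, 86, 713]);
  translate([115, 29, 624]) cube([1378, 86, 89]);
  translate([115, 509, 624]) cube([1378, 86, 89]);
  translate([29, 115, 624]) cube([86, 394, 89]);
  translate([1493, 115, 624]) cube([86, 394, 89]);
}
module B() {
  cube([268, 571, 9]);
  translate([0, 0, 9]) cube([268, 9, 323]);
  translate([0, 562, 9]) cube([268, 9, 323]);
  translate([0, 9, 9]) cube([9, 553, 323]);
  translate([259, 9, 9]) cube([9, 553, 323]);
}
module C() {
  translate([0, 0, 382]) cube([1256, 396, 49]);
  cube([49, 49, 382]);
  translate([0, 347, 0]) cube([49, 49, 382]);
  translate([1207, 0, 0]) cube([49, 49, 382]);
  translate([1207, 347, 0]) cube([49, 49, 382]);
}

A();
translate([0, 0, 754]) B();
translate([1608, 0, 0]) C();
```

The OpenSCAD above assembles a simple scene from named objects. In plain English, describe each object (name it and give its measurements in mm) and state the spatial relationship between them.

A is a table with a 1608×624 mm rectangular top, 41 mm thick, top surface at z = 754 mm, supported by four 86×86 mm square legs, each inset 29 mm from the nearest pair of top edges, running from the floor. Four apron rails, 86 mm thick and 89 mm tall, run between adjacent legs with their top edges flush with the underside of the top and their outer faces flush with the legs' outer faces.

B is an open-topped rectangular box: outside dimensions 268×571×332 mm, with a uniform wall and base thickness of 9 mm. The base is a full 268×571 slab on the floor; four walls sit on top of the base. The front and back walls (the −y and +y sides) span the full width; the two side walls fit between them.

C is a long wooden bench with a 1256 mm (x) × 396 mm (y) seat, 49 mm thick, its top surface 431 mm above the floor. Four 49 mm square legs at the seat corners, flush with the edges, run from z = 0 to the seat underside.

The open box is on top of the table. The bench is against the table's +x side, with their −y faces flush.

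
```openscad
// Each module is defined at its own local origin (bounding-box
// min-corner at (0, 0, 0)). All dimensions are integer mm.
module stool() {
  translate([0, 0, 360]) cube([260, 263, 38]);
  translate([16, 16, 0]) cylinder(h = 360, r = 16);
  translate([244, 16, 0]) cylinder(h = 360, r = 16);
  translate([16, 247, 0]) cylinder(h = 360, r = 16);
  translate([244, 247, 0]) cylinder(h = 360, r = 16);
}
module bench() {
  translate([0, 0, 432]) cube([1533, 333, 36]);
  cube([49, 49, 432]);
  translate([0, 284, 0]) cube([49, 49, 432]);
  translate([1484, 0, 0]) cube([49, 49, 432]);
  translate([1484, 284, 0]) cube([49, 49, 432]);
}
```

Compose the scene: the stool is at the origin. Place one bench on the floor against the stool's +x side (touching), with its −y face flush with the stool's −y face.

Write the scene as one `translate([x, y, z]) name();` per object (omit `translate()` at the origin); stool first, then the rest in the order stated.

stool();
translate([260, 0, 0]) bench();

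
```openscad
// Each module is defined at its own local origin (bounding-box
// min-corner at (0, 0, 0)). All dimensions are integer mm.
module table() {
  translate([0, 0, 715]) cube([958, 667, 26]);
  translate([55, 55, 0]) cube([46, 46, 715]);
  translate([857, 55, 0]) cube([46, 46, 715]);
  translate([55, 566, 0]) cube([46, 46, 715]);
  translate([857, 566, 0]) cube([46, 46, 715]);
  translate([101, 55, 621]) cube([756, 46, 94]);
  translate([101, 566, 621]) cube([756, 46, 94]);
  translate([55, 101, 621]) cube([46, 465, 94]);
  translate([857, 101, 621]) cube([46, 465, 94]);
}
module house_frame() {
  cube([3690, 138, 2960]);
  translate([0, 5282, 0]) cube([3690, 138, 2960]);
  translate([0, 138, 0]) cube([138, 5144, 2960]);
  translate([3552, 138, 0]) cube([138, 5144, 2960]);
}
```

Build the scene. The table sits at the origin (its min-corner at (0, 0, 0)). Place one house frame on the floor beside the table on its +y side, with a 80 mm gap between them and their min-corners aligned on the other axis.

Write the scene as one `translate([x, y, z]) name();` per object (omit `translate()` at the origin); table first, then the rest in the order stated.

table();
translate([0, 747, 0]) house_frame();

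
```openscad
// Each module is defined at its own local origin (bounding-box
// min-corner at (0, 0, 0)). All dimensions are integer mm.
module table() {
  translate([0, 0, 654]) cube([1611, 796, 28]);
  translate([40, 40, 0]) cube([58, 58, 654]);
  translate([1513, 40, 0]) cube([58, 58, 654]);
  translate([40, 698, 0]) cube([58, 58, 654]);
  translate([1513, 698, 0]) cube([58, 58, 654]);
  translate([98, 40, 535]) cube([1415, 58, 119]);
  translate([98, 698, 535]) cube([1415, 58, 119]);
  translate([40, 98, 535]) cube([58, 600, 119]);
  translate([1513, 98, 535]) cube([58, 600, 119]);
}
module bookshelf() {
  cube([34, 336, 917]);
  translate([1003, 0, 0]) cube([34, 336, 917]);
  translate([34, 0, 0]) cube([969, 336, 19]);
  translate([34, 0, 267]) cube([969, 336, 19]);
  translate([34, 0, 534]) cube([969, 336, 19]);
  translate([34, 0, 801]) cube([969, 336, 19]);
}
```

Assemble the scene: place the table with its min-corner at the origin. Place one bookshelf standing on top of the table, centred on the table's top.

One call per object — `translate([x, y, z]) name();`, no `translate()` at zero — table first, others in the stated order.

table();
translate([287, 230, 682]) bookshelf();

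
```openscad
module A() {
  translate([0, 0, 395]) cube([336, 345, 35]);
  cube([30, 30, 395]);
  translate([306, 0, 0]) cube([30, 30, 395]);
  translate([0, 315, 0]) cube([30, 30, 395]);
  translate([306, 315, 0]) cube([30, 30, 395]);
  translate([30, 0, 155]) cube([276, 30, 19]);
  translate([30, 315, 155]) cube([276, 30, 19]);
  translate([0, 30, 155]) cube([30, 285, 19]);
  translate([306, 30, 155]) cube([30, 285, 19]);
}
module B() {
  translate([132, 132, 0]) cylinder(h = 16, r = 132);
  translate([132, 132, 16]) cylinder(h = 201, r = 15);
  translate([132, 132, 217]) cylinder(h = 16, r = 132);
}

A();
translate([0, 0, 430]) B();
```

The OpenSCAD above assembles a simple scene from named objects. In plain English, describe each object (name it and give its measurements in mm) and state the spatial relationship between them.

A is a simple wooden stool: a rectangular seat 336 mm (x) by 345 mm (y), 35 mm thick, top face at z = 430 mm, on four square legs, each 30×30 mm in cross-section. The legs rest on z = 0, each flush with a corner of the seat. Four stretchers, 30 mm wide and 19 mm tall, connect adjacent legs with their undersides at z = 155 mm, each running between the inner faces of the legs it joins and aligned with the legs' outer faces on the other axis.

B is a spool: two coaxial disc flanges of radius 132 mm and thickness 16 mm, joined by a core cylinder of radius 15 mm and height 201 mm. The lower flange rests on z = 0 and the three cylinders share a vertical axis.

The spool is on top of the stool.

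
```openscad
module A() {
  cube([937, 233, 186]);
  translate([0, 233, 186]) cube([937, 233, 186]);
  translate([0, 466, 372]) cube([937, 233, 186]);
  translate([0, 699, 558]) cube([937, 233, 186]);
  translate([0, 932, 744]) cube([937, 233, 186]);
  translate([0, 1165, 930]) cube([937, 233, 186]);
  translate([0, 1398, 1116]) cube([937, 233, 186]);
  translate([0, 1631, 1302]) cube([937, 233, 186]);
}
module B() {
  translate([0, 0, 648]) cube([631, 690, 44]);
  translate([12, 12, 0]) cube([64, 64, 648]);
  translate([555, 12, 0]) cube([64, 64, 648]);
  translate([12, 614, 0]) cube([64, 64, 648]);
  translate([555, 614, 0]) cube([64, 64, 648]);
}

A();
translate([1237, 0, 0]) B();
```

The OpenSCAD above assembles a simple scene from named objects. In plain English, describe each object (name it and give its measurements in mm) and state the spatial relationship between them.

A is a run of 8 identical solid stair steps. Each tread is 937×233 mm and each step block is 186 mm high. Step 1 rests on the floor; step k is offset from step 1 by (k−1)×233 mm in y and (k−1)×186 mm in z.

B is a table with a 631×690 mm rectangular top, 44 mm thick, top surface at z = 692 mm, supported by four 64×64 mm square legs, each inset 12 mm from the nearest pair of top edges, running from the floor.

The table is on the floor beside the staircase on its +x side.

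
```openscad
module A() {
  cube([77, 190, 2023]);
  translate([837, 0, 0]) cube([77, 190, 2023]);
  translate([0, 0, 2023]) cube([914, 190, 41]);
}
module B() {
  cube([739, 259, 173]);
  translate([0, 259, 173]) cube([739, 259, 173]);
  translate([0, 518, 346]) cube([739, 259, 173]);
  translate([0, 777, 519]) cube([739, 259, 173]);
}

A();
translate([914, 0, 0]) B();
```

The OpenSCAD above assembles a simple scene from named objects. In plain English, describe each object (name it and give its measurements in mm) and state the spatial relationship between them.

A is a door frame. The clear opening is 760 mm wide and 2023 mm high. Two 77 mm wide jambs, 190 mm deep, stand either side of the opening from the floor to the top of the opening. A 41 mm thick head sits across the top of both jambs, spanning the full outside width of the frame.

B is a run of 4 identical solid stair steps. Each tread is 739×259 mm and each step block is 173 mm high. Step 1 rests on the floor; step k is offset from step 1 by (k−1)×259 mm in y and (k−1)×173 mm in z.

The staircase is against the door frame's +x side, with their −y faces flush.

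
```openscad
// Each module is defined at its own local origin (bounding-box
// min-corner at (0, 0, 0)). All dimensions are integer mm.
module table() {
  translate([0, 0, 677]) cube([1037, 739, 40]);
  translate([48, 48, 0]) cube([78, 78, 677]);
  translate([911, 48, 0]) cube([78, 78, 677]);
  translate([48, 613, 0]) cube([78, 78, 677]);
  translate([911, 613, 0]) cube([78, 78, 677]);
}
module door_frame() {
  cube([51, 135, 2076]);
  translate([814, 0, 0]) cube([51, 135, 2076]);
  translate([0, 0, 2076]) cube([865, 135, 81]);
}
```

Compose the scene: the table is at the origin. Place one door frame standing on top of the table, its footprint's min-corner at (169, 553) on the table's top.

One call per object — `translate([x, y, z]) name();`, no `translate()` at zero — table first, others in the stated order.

table();
translate([169, 553, 717]) door_frame();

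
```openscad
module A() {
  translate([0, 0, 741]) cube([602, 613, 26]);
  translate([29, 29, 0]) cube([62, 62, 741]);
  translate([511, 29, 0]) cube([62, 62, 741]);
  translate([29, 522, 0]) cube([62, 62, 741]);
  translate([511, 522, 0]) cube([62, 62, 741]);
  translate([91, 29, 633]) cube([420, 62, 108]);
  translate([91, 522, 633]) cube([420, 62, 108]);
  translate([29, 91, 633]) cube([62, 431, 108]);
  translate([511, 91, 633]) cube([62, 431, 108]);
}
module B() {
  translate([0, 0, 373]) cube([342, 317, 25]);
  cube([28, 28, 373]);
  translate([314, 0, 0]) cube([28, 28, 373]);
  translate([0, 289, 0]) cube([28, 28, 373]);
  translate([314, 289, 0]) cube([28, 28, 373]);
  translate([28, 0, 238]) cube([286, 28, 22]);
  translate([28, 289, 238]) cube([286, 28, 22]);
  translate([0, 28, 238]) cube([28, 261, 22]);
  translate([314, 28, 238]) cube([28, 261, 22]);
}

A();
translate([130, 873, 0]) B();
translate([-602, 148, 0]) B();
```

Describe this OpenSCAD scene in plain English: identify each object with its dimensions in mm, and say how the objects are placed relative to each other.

A is a table: top 602 mm (x) × 613 mm (y), 26 mm thick, upper face at z = 767 mm, on four 62×62 mm square legs, each inset 29 mm from the nearest pair of top edges, running from z = 0 to the bottom of the top. Four apron rails, 62 mm thick and 108 mm tall, run between adjacent legs with their top edges flush with the underside of the top and their outer faces flush with the legs' outer faces.

B is a four-legged stool. The seat is 342×317 mm, 25 mm thick, top at z = 398 mm. It stands on four square legs, each 28×28 mm in cross-section, from z = 0 to the seat underside, each flush with a corner of the seat. Four stretchers, 28 mm wide and 22 mm tall, connect adjacent legs with their undersides at z = 238 mm, each running between the inner faces of the legs it joins and aligned with the legs' outer faces on the other axis.

Two stools sit around the table at the +y, −x sides.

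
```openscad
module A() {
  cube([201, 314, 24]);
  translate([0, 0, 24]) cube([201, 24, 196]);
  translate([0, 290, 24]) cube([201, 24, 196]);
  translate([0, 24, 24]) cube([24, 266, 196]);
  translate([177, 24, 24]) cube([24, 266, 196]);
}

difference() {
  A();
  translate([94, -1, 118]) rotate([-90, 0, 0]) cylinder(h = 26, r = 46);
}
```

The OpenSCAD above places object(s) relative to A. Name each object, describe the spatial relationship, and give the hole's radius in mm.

A is an open box. The open box has a circular hole through its front wall. The hole's radius is 46 mm.

The subtracted cylinder has r = 46 mm.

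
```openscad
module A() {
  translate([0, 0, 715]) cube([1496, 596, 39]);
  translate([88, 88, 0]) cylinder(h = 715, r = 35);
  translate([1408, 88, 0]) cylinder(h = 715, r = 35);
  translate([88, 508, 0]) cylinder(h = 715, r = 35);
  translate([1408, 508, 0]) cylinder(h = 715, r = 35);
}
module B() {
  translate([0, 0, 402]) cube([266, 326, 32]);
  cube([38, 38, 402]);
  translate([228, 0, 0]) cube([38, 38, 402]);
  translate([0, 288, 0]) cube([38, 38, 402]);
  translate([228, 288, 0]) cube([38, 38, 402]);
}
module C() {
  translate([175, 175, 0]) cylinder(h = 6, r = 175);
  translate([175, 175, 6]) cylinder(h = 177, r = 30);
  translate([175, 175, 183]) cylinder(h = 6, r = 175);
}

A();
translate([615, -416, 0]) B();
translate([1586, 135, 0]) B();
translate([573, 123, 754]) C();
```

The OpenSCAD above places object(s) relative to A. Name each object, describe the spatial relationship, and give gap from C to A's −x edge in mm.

A is a table. B is a stool. C is a spool. Two stools sit around the table at the −y, +x sides. The spool is on top of the table, centred. The gap from the spool to the table's −x edge is 573 mm.

The spool's min-x is at 573; the table's min-x is 0; gap = 573 mm.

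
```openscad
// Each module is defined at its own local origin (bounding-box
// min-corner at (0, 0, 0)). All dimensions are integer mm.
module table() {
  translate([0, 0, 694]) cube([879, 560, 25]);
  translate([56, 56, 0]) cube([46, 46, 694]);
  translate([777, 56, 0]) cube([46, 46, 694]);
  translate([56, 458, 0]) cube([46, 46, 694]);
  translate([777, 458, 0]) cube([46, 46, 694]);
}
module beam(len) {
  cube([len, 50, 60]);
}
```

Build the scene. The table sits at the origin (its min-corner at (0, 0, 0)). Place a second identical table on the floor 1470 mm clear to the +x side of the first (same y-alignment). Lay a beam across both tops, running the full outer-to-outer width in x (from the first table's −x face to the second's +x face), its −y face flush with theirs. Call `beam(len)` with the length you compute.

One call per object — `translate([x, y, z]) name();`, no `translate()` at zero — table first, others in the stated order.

table();
translate([2349, 0, 0]) table();
translate([0, 0, 719]) beam(3228);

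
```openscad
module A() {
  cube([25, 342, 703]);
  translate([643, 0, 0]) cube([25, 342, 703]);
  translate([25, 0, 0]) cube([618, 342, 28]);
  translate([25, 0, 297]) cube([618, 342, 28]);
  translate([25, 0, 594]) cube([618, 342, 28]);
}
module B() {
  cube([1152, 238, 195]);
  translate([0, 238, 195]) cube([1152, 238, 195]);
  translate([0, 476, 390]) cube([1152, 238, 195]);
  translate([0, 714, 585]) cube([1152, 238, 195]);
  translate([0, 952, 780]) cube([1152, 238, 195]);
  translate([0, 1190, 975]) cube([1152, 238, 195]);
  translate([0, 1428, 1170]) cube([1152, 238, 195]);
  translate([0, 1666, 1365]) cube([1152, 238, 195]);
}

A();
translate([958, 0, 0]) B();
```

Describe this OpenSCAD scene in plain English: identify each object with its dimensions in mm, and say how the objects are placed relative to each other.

A is a bookshelf 668 mm wide overall, 342 mm deep and 703 mm tall. The two sides are 25 mm thick vertical panels. 3 horizontal shelves of 28 mm thickness span between the inner faces of the sides; the lowest shelf sits on the floor and shelves are stacked with a clear vertical gap of 269 mm between each pair.

B is a straight staircase of 8 solid steps. Each step is 1152 mm wide (x), 238 mm deep (y, the going) and 195 mm tall (the rise). The first step rests on the floor; each subsequent step sits one going further in +y and one rise higher in +z, directly behind and above the previous step with no overlap.

The staircase is on the floor beside the bookshelf on its +x side.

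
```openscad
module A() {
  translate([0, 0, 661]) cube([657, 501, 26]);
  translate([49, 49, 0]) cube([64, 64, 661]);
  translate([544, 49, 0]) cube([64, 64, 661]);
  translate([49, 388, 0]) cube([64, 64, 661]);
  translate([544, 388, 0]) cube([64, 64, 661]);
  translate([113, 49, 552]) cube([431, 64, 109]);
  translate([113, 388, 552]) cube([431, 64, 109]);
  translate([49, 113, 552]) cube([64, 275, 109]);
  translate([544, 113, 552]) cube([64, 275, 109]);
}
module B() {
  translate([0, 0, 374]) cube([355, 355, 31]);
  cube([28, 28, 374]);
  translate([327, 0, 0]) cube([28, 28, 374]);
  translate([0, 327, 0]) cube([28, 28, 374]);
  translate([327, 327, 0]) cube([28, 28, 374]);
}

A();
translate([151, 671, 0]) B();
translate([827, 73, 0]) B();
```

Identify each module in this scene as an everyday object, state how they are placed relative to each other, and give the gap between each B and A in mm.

Each stool's nearest face is 170 mm from the table's bounding box.

A is a table. B is a stool. Two stools sit around the table at the +y, +x sides. The gap between each stool and the table is 170 mm.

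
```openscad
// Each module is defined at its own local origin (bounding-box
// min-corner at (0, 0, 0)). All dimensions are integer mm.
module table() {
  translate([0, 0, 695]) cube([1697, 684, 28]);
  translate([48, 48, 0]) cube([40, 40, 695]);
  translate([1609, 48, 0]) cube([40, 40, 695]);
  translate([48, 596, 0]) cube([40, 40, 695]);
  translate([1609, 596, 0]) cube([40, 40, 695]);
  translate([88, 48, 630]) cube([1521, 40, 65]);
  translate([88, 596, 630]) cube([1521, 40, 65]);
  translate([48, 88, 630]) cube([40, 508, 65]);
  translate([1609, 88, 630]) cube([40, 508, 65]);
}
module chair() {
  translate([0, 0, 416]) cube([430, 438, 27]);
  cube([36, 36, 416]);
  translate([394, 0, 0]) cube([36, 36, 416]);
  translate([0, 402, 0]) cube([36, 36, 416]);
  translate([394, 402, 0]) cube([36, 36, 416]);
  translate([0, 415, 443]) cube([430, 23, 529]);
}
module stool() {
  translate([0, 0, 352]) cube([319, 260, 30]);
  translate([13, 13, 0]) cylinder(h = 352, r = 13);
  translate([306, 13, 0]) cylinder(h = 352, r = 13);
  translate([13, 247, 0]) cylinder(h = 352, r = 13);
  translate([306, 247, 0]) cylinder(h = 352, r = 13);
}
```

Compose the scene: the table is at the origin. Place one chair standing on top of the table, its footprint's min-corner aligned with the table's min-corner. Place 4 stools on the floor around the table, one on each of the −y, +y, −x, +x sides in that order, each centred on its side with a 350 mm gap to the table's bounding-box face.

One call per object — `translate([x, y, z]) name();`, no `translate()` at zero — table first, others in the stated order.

table();
translate([0, 0, 723]) chair();
translate([689, -610, 0]) stool();
translate([689, 1034, 0]) stool();
translate([-669, 212, 0]) stool();
translate([2047, 212, 0]) stool();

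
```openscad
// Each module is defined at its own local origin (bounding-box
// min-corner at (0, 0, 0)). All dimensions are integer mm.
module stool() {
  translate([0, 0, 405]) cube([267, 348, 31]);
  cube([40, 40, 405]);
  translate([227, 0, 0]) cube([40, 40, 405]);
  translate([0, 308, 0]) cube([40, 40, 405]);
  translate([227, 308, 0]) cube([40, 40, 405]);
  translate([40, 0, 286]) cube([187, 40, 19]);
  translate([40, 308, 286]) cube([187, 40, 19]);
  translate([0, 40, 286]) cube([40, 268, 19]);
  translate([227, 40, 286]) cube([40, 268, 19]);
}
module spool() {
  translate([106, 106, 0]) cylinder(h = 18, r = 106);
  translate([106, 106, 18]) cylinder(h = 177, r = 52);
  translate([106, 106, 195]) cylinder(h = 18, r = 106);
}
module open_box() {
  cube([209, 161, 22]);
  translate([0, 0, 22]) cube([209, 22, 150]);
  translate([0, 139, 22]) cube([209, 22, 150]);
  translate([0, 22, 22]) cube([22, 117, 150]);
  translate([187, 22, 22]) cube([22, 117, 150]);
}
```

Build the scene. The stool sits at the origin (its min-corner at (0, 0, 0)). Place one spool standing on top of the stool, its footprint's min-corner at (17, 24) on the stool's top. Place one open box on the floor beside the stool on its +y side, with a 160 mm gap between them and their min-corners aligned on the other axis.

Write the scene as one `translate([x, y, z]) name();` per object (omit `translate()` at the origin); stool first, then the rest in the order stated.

stool();
translate([17, 24, 436]) spool();
translate([0, 508, 0]) open_box();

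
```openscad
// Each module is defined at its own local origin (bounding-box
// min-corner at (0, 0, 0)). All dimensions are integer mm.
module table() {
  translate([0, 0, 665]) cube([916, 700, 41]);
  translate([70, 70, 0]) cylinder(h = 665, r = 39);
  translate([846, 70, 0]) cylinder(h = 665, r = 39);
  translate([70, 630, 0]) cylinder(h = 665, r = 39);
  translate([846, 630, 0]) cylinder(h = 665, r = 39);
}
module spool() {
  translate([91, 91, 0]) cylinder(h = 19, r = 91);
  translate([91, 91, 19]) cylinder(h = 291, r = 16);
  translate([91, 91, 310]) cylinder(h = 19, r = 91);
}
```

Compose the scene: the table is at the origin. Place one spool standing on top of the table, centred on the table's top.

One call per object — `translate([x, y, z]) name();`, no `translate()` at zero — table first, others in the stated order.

table();
translate([367, 259, 706]) spool();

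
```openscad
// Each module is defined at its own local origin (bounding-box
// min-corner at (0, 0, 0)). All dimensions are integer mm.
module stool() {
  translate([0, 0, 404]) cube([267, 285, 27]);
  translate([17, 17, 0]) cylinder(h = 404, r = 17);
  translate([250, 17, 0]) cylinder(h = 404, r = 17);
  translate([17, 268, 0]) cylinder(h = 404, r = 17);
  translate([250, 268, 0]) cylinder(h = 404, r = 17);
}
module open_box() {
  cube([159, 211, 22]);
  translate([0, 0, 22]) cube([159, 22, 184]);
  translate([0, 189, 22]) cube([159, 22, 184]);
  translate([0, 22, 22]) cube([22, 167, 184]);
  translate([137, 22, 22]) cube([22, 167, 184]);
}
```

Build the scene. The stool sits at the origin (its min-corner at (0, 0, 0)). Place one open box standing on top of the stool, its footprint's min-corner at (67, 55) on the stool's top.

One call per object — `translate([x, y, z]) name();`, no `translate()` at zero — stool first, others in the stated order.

stool();
translate([67, 55, 431]) open_box();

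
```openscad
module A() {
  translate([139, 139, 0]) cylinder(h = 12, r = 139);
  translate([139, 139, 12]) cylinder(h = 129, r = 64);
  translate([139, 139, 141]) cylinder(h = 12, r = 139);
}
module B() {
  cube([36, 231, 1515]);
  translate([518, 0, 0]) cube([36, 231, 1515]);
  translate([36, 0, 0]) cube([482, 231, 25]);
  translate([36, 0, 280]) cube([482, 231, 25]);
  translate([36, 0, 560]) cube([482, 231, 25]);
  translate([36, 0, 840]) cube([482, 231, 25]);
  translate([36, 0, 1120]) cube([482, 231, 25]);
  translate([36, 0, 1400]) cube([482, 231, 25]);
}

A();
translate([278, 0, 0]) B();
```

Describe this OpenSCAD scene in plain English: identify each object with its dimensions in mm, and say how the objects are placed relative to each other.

A is a spool: two coaxial disc flanges of radius 139 mm and thickness 12 mm, joined by a core cylinder of radius 64 mm and height 129 mm. The lower flange rests on z = 0 and the three cylinders share a vertical axis.

B is a bookshelf 554 mm wide overall, 231 mm deep and 1515 mm tall. The two sides are 36 mm thick vertical panels. 6 horizontal shelves of 25 mm thickness span between the inner faces of the sides; the lowest shelf sits on the floor and shelves are stacked with a clear vertical gap of 255 mm between each pair.

The bookshelf is against the spool's +x side, with their −y faces flush.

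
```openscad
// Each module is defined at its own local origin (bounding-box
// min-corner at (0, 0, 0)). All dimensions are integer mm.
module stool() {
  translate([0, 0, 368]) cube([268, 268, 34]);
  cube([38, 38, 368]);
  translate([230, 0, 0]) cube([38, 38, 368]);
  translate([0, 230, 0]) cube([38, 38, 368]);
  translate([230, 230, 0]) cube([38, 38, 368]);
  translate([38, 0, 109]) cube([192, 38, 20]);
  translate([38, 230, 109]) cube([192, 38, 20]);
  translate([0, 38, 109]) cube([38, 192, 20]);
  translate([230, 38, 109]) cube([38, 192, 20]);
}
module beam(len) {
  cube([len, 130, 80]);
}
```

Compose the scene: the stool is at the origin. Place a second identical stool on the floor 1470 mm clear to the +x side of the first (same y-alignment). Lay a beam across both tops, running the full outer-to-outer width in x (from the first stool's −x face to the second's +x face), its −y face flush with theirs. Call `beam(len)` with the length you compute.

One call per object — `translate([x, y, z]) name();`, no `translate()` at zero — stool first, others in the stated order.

stool();
translate([1738, 0, 0]) stool();
translate([0, 0, 402]) beam(2006);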